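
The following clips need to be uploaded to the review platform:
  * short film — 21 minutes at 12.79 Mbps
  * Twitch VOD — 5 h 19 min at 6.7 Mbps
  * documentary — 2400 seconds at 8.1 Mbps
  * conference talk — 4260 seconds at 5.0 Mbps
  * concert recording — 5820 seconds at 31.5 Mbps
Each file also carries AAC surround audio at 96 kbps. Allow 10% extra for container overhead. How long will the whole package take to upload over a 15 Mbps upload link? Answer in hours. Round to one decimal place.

Audio: 96 kbps = 0.096 Mbps.
short film: 12.886 Mbps × 1260 s × 1.10 = 17860.0 Mb
Twitch VOD: 6.796 Mbps × 19140 s × 1.10 = 143083.0 Mb
documentary: 8.196 Mbps × 2400 s × 1.10 = 21637.4 Mb
conference talk: 5.096 Mbps × 4260 s × 1.10 = 23879.9 Mb
concert recording: 31.596 Mbps × 5820 s × 1.10 = 202277.6 Mb
Total: 408737.9 Mb = 51092.2 MB.
At 15 Mbps: 408737.9 / 15 = 27249 s ≈ 7.57 hours.

7.6 hours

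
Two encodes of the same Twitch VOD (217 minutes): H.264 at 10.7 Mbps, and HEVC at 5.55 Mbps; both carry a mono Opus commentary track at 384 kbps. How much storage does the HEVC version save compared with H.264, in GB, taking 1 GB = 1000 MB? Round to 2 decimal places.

8.38 GB

217 min = 13020 s
Audio: 384 kbps = 0.384 Mbps.
H.264: 11.084 Mbps × 13020 s = 144313.7 Mb = 18.039 GB.
HEVC: 5.934 Mbps × 13020 s = 77260.7 Mb = 9.658 GB.
Saving: 18.039 − 9.658 = 8.382 GB.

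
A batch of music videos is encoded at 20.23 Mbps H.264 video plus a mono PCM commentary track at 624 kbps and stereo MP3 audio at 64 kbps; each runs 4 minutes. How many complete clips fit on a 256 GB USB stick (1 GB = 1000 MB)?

4 min = 240 s
Audio total: 624 + 64 = 688 kbps = 0.688 Mbps.
Total bitrate: 20.918 Mbps.
Per item: 20.918 Mbps × 240 s = 5,020 Mb = 627.5 MB.
Capacity: 256 GB = 2,048,000 Mb; 407.94 items → 407 complete.

407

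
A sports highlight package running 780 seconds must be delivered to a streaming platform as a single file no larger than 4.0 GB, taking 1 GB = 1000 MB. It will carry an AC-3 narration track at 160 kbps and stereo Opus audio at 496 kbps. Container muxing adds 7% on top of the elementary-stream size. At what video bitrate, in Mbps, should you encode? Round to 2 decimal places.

37.69 Mbps

Budget: 4.0 GB = 32000.0 Mb.
Stream payload after overhead: 32000.0 / 1.07 = 29906.5 Mb.
Total bitrate budget: 29906.5 Mb / 780 s = 38.342 Mbps.
Audio total: 160 + 496 = 656 kbps = 0.656 Mbps.
Video: 38.342 − 0.656 = 37.686 Mbps.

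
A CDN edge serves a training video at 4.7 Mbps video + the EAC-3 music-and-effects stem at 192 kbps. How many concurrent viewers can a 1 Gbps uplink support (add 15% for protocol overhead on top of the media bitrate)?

177

Audio: 192 kbps = 0.192 Mbps.
Per-viewer media rate: 4.892 Mbps.
On the wire with 15% overhead: 5.626 Mbps.
1 Gbps = 1,000 Mbps; 1,000 / 5.626 = 177.75 → 177 viewers.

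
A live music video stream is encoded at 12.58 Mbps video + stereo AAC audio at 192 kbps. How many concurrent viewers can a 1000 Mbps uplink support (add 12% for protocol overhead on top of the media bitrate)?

Audio: 192 kbps = 0.192 Mbps.
Per-viewer media rate: 12.772 Mbps.
On the wire with 12% overhead: 14.305 Mbps.
1000 Mbps = 1,000 Mbps; 1,000 / 14.305 = 69.91 → 69 viewers.

69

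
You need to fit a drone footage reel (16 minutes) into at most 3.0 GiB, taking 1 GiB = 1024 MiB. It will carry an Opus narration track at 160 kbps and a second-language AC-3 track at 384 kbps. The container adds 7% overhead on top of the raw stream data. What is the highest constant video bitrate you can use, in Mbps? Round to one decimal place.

24.5 Mbps

Budget: 3.0 GiB = 25769.8 Mb.
Stream payload after overhead: 25769.8 / 1.07 = 24083.9 Mb.
16 min = 960 s
Total bitrate budget: 24083.9 Mb / 960 s = 25.087 Mbps.
Audio total: 160 + 384 = 544 kbps = 0.544 Mbps.
Video: 25.087 − 0.544 = 24.543 Mbps.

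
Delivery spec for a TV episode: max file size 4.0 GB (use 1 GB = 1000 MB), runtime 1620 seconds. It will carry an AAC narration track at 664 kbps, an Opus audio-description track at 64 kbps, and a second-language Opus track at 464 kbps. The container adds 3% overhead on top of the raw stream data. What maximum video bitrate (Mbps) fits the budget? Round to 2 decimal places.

17.99 Mbps

Budget: 4.0 GB = 32000.0 Mb.
Stream payload after overhead: 32000.0 / 1.03 = 31068.0 Mb.
Total bitrate budget: 31068.0 Mb / 1620 s = 19.178 Mbps.
Audio total: 664 + 64 + 464 = 1192 kbps = 1.192 Mbps.
Video: 19.178 − 1.192 = 17.986 Mbps.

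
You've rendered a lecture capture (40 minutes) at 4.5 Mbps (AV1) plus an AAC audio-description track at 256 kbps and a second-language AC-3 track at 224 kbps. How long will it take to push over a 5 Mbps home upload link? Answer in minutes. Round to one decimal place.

39.8 minutes

40 min = 2400 s
Audio total: 256 + 224 = 480 kbps = 0.480 Mbps.
Total bitrate: 4.980 Mbps.
File: 4.980 Mbps × 2400 s = 11952.0 Mb.
At 5 Mbps: 11952.0 / 5 = 2390.4 s ≈ 39.8 minutes.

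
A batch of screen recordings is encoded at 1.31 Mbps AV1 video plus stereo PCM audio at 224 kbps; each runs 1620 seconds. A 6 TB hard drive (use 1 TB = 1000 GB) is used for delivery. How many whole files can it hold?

Audio: 224 kbps = 0.224 Mbps.
Total bitrate: 1.534 Mbps.
Per item: 1.534 Mbps × 1620 s = 2,485 Mb = 310.6 MB.
Capacity: 6 TB = 48,000,000 Mb; 19315.27 items → 19315 complete.

19315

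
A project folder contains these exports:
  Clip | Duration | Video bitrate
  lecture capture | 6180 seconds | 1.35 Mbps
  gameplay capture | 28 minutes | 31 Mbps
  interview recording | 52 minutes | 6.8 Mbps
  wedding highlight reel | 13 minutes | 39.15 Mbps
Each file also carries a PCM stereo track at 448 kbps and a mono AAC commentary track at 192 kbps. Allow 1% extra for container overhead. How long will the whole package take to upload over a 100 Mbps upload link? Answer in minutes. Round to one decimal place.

Audio total: 448 + 192 = 640 kbps = 0.640 Mbps.
lecture capture: 1.990 Mbps × 6180 s × 1.01 = 12421.2 Mb
gameplay capture: 31.640 Mbps × 1680 s × 1.01 = 53686.8 Mb
interview recording: 7.440 Mbps × 3120 s × 1.01 = 23444.9 Mb
wedding highlight reel: 39.790 Mbps × 780 s × 1.01 = 31346.6 Mb
Total: 120899.4 Mb = 15112.4 MB.
At 100 Mbps: 120899.4 / 100 = 1209 s ≈ 20.1 minutes.

20.1 minutes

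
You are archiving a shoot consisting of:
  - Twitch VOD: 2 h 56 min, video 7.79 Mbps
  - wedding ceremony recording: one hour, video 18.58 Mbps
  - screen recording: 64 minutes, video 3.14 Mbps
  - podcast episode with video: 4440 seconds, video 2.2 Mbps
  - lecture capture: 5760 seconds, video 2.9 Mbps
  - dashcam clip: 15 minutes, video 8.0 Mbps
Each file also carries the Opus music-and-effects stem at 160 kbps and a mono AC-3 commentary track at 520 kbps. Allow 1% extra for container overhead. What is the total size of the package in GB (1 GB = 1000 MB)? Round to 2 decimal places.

27.10 GB

Audio total: 160 + 520 = 680 kbps = 0.680 Mbps.
Twitch VOD: 8.470 Mbps × 10560 s × 1.01 = 90337.6 Mb
wedding ceremony recording: 19.260 Mbps × 3600 s × 1.01 = 70029.4 Mb
screen recording: 3.820 Mbps × 3840 s × 1.01 = 14815.5 Mb
podcast episode with video: 2.880 Mbps × 4440 s × 1.01 = 12915.1 Mb
lecture capture: 3.580 Mbps × 5760 s × 1.01 = 20827.0 Mb
dashcam clip: 8.680 Mbps × 900 s × 1.01 = 7890.1 Mb
Total: 216814.7 Mb = 27101.8 MB.
= 27.10 GB.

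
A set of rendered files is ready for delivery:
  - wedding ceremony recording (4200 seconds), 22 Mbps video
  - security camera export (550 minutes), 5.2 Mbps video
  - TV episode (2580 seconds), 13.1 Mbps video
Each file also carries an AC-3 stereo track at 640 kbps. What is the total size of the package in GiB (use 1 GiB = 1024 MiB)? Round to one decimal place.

37.6 GiB

Audio: 640 kbps = 0.640 Mbps.
wedding ceremony recording: 22.640 Mbps × 4200 s = 95088.0 Mb
security camera export: 5.840 Mbps × 33000 s = 192720.0 Mb
TV episode: 13.740 Mbps × 2580 s = 35449.2 Mb
Total: 323257.2 Mb = 40407.2 MB.
= 37.63 GiB.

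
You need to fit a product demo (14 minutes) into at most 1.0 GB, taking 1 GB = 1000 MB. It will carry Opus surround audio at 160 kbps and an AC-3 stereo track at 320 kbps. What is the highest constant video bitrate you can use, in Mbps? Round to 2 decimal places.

Budget: 1.0 GB = 8000.0 Mb.
14 min = 840 s
Total bitrate budget: 8000.0 Mb / 840 s = 9.524 Mbps.
Audio total: 160 + 320 = 480 kbps = 0.480 Mbps.
Video: 9.524 − 0.480 = 9.044 Mbps.

9.04 Mbps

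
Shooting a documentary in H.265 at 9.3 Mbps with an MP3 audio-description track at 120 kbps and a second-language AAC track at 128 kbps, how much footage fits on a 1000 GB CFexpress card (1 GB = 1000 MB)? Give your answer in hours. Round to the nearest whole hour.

Audio total: 120 + 128 = 248 kbps = 0.248 Mbps.
Total bitrate: 9.3 + 0.248 = 9.548 Mbps.
Capacity: 1000 GB = 8,000,000 Mb.
Recording time: 8,000,000 / 9.548 = 837,872 s ≈ 233 hours.

233 hours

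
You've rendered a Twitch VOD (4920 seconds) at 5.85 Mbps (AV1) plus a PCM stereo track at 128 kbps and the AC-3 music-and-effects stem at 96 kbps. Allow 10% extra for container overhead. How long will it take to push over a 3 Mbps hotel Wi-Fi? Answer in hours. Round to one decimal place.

Audio total: 128 + 96 = 224 kbps = 0.224 Mbps.
Total bitrate: 6.074 Mbps.
File: 6.074 Mbps × 4920 s = 29884.1 Mb.
With 10% container overhead: ×1.10. → 32872.5 Mb.
At 3 Mbps: 32872.5 / 3 = 10957.5 s ≈ 3.04 hours.

3.0 hours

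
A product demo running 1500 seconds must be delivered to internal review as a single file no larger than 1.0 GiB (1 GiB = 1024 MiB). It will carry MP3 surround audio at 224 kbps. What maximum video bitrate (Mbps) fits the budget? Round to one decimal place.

5.5 Mbps

Budget: 1.0 GiB = 8589.9 Mb.
Total bitrate budget: 8589.9 Mb / 1500 s = 5.727 Mbps.
Audio: 224 kbps = 0.224 Mbps.
Video: 5.727 − 0.224 = 5.503 Mbps.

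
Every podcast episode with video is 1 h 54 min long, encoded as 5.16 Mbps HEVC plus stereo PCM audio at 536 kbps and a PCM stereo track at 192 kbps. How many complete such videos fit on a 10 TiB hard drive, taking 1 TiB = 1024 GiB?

2184

1 h 54 min = 114 min = 6840 s
Audio total: 536 + 192 = 728 kbps = 0.728 Mbps.
Total bitrate: 5.888 Mbps.
Per item: 5.888 Mbps × 6840 s = 40,274 Mb = 5,034 MB.
Capacity: 10 TiB = 87,960,930 Mb; 2184.07 items → 2184 complete.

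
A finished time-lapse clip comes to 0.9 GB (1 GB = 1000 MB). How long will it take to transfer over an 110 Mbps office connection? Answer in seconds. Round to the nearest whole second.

File: 0.9 GB = 7200.0 Mb.
At 110 Mbps: 7200.0 / 110 = 65.5 s ≈ 65.5 seconds.

65 seconds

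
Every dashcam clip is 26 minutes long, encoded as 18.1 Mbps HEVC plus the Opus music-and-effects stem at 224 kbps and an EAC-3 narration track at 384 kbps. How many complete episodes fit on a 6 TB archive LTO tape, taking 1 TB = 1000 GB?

26 min = 1560 s
Audio total: 224 + 384 = 608 kbps = 0.608 Mbps.
Total bitrate: 18.708 Mbps.
Per item: 18.708 Mbps × 1560 s = 29,184 Mb = 3,648 MB.
Capacity: 6 TB = 48,000,000 Mb; 1644.71 items → 1644 complete.

1644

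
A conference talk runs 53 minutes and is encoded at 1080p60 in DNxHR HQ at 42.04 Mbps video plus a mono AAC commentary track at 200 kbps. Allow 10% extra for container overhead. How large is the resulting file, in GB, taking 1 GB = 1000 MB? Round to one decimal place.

18.5 GB

53 min = 3180 s
Audio: 200 kbps = 0.200 Mbps.
Total bitrate: 42.04 + 0.200 = 42.240 Mbps.
Stream data: 42.240 Mbps × 3180 s = 134323.2 Mb.
With 10% container overhead: ×1.10.
147,756 Mb ÷ 8 = 18,469 MB → 18.47 GB.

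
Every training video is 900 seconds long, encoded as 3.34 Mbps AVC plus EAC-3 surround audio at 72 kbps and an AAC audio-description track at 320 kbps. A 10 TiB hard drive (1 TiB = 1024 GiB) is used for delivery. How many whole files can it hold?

26188

Audio total: 72 + 320 = 392 kbps = 0.392 Mbps.
Total bitrate: 3.732 Mbps.
Per item: 3.732 Mbps × 900 s = 3,359 Mb = 419.9 MB.
Capacity: 10 TiB = 87,960,930 Mb; 26188.20 items → 26188 complete.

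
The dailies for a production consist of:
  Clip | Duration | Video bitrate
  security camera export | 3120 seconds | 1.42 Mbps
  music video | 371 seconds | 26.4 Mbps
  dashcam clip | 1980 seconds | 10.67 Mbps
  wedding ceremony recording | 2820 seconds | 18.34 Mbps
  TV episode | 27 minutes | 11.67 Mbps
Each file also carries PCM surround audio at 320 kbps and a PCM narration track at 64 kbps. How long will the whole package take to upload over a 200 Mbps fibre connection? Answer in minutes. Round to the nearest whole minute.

Audio total: 320 + 64 = 384 kbps = 0.384 Mbps.
security camera export: 1.804 Mbps × 3120 s = 5628.5 Mb
music video: 26.784 Mbps × 371 s = 9936.9 Mb
dashcam clip: 11.054 Mbps × 1980 s = 21886.9 Mb
wedding ceremony recording: 18.724 Mbps × 2820 s = 52801.7 Mb
TV episode: 12.054 Mbps × 1620 s = 19527.5 Mb
Total: 109781.4 Mb = 13722.7 MB.
At 200 Mbps: 109781.4 / 200 = 549 s ≈ 9.15 minutes.

9 minutes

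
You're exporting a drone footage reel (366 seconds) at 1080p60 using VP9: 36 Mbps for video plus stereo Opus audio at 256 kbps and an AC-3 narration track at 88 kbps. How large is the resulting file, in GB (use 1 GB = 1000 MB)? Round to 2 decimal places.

1.66 GB

Audio total: 256 + 88 = 344 kbps = 0.344 Mbps.
Total bitrate: 36 + 0.344 = 36.344 Mbps.
Stream data: 36.344 Mbps × 366 s = 13301.9 Mb.
13,302 Mb ÷ 8 = 1,663 MB → 1.663 GB.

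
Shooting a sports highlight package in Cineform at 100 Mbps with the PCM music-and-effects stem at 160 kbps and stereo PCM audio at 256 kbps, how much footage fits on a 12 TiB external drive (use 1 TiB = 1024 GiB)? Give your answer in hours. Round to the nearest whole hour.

Audio total: 160 + 256 = 416 kbps = 0.416 Mbps.
Total bitrate: 100 + 0.416 = 100.416 Mbps.
Capacity: 12 TiB = 105,553,116 Mb.
Recording time: 105,553,116 / 100.416 = 1,051,158 s ≈ 292 hours.

292 hours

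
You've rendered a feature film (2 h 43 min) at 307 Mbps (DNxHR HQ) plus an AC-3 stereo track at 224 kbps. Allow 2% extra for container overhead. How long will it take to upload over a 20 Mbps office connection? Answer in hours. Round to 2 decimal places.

42.57 hours

2 h 43 min = 163 min = 9780 s
Audio: 224 kbps = 0.224 Mbps.
Total bitrate: 307.224 Mbps.
File: 307.224 Mbps × 9780 s = 3004650.7 Mb.
With 2% container overhead: ×1.02. → 3064743.7 Mb.
At 20 Mbps: 3064743.7 / 20 = 153237.2 s ≈ 42.6 hours.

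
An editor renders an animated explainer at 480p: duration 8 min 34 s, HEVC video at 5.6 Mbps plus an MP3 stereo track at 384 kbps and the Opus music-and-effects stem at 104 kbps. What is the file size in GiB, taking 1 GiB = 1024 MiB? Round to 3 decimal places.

8 min 34 s = 514 s
Audio total: 384 + 104 = 488 kbps = 0.488 Mbps.
Total bitrate: 5.6 + 0.488 = 6.088 Mbps.
Stream data: 6.088 Mbps × 514 s = 3129.2 Mb.
3,129 Mb = 391,154,000 bytes ÷ 1,073,741,824 = 0.3643 GiB.

0.364 GiB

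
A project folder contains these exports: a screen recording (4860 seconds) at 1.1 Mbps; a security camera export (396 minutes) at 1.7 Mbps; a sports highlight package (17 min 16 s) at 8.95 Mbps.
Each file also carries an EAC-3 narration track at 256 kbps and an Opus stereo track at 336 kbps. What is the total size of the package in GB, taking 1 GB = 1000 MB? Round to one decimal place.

9.1 GB

Audio total: 256 + 336 = 592 kbps = 0.592 Mbps.
screen recording: 1.692 Mbps × 4860 s = 8223.1 Mb
security camera export: 2.292 Mbps × 23760 s = 54457.9 Mb
sports highlight package: 9.542 Mbps × 1036 s = 9885.5 Mb
Total: 72566.6 Mb = 9070.8 MB.
= 9.071 GB.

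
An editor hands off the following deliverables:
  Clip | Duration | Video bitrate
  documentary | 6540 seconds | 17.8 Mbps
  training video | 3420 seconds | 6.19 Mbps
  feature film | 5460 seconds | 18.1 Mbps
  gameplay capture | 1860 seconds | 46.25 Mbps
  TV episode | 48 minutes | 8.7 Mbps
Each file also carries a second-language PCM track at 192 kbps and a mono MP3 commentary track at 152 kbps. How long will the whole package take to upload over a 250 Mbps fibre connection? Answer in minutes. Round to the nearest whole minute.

Audio total: 192 + 152 = 344 kbps = 0.344 Mbps.
documentary: 18.144 Mbps × 6540 s = 118661.8 Mb
training video: 6.534 Mbps × 3420 s = 22346.3 Mb
feature film: 18.444 Mbps × 5460 s = 100704.2 Mb
gameplay capture: 46.594 Mbps × 1860 s = 86664.8 Mb
TV episode: 9.044 Mbps × 2880 s = 26046.7 Mb
Total: 354423.8 Mb = 44303.0 MB.
At 250 Mbps: 354423.8 / 250 = 1418 s ≈ 23.6 minutes.

24 minutes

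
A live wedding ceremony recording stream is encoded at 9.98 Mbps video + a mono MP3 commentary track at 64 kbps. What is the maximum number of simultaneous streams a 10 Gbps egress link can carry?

995

Audio: 64 kbps = 0.064 Mbps.
Per-viewer media rate: 10.044 Mbps.
10 Gbps = 10,000 Mbps; 10,000 / 10.044 = 995.62 → 995 viewers.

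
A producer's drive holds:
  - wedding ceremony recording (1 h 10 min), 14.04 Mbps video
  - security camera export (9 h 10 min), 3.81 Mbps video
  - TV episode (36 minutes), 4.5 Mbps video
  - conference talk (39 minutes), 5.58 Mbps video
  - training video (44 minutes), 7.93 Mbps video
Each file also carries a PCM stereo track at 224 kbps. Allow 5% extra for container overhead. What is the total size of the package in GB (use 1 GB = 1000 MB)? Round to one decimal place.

31.3 GB

Audio: 224 kbps = 0.224 Mbps.
wedding ceremony recording: 14.264 Mbps × 4200 s × 1.05 = 62904.2 Mb
security camera export: 4.034 Mbps × 33000 s × 1.05 = 139778.1 Mb
TV episode: 4.724 Mbps × 2160 s × 1.05 = 10714.0 Mb
conference talk: 5.804 Mbps × 2340 s × 1.05 = 14260.4 Mb
training video: 8.154 Mbps × 2640 s × 1.05 = 22602.9 Mb
Total: 250259.7 Mb = 31282.5 MB.
= 31.28 GB.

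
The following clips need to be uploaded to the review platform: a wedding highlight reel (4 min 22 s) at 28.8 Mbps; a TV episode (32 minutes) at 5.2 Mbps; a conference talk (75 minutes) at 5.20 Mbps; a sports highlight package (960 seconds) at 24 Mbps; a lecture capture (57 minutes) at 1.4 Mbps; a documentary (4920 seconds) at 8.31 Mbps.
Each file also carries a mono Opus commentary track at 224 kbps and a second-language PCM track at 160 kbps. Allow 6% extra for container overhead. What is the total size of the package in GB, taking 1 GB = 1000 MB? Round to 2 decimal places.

Audio total: 224 + 160 = 384 kbps = 0.384 Mbps.
wedding highlight reel: 29.184 Mbps × 262 s × 1.06 = 8105.0 Mb
TV episode: 5.584 Mbps × 1920 s × 1.06 = 11364.6 Mb
conference talk: 5.584 Mbps × 4500 s × 1.06 = 26635.7 Mb
sports highlight package: 24.384 Mbps × 960 s × 1.06 = 24813.2 Mb
lecture capture: 1.784 Mbps × 3420 s × 1.06 = 6467.4 Mb
documentary: 8.694 Mbps × 4920 s × 1.06 = 45340.9 Mb
Total: 122726.7 Mb = 15340.8 MB.
= 15.34 GB.

15.34 GB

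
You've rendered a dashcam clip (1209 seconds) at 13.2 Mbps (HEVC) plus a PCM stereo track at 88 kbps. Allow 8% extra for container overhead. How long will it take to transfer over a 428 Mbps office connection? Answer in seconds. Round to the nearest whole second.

Audio: 88 kbps = 0.088 Mbps.
Total bitrate: 13.288 Mbps.
File: 13.288 Mbps × 1209 s = 16065.2 Mb.
With 8% container overhead: ×1.08. → 17350.4 Mb.
At 428 Mbps: 17350.4 / 428 = 40.5 s ≈ 40.5 seconds.

41 seconds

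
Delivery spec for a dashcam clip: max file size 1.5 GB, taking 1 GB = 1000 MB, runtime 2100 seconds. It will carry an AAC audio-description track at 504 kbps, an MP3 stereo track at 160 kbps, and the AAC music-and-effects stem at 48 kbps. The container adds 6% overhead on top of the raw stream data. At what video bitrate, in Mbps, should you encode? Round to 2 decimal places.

Budget: 1.5 GB = 12000.0 Mb.
Stream payload after overhead: 12000.0 / 1.06 = 11320.8 Mb.
Total bitrate budget: 11320.8 Mb / 2100 s = 5.391 Mbps.
Audio total: 504 + 160 + 48 = 712 kbps = 0.712 Mbps.
Video: 5.391 − 0.712 = 4.679 Mbps.

4.68 Mbps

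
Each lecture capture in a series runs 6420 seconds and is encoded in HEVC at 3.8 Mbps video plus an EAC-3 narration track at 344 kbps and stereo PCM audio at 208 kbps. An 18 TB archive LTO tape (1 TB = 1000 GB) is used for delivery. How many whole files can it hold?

Audio total: 344 + 208 = 552 kbps = 0.552 Mbps.
Total bitrate: 4.352 Mbps.
Per item: 4.352 Mbps × 6420 s = 27,940 Mb = 3,492 MB.
Capacity: 18 TB = 144,000,000 Mb; 5153.93 items → 5153 complete.

5153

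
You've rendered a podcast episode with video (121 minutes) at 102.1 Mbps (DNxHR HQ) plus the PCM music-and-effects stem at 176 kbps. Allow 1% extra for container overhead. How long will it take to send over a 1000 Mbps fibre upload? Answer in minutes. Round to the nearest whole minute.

121 min = 7260 s
Audio: 176 kbps = 0.176 Mbps.
Total bitrate: 102.276 Mbps.
File: 102.276 Mbps × 7260 s = 742523.8 Mb.
With 1% container overhead: ×1.01. → 749949.0 Mb.
At 1000 Mbps: 749949.0 / 1000 = 749.9 s ≈ 12.5 minutes.

12 minutes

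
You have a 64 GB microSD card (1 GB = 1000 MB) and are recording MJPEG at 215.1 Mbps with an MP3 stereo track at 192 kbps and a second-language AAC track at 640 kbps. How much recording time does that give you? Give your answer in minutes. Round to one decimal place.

39.5 minutes

Audio total: 192 + 640 = 832 kbps = 0.832 Mbps.
Total bitrate: 215.1 + 0.832 = 215.932 Mbps.
Capacity: 64 GB = 512,000 Mb.
Recording time: 512,000 / 215.932 = 2,371 s ≈ 39.5 minutes.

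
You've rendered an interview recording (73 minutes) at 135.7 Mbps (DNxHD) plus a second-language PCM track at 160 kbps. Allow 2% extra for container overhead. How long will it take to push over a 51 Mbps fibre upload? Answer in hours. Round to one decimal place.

73 min = 4380 s
Audio: 160 kbps = 0.160 Mbps.
Total bitrate: 135.860 Mbps.
File: 135.860 Mbps × 4380 s = 595066.8 Mb.
With 2% container overhead: ×1.02. → 606968.1 Mb.
At 51 Mbps: 606968.1 / 51 = 11901.3 s ≈ 3.31 hours.

3.3 hours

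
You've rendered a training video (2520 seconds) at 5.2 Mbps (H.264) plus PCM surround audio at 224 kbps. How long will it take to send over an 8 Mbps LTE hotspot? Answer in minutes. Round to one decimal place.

Audio: 224 kbps = 0.224 Mbps.
Total bitrate: 5.424 Mbps.
File: 5.424 Mbps × 2520 s = 13668.5 Mb.
At 8 Mbps: 13668.5 / 8 = 1708.6 s ≈ 28.5 minutes.

28.5 minutes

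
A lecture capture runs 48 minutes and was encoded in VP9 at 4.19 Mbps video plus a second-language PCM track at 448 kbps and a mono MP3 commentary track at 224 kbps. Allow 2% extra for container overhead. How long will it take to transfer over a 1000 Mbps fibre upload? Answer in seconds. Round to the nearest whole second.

14 seconds

48 min = 2880 s
Audio total: 448 + 224 = 672 kbps = 0.672 Mbps.
Total bitrate: 4.862 Mbps.
File: 4.862 Mbps × 2880 s = 14002.6 Mb.
With 2% container overhead: ×1.02. → 14282.6 Mb.
At 1000 Mbps: 14282.6 / 1000 = 14.3 s ≈ 14.3 seconds.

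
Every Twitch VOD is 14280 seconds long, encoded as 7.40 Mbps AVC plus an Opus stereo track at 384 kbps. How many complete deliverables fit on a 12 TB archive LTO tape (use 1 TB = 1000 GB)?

863

Audio: 384 kbps = 0.384 Mbps.
Total bitrate: 7.784 Mbps.
Per item: 7.784 Mbps × 14280 s = 111,156 Mb = 13,894 MB.
Capacity: 12 TB = 96,000,000 Mb; 863.65 items → 863 complete.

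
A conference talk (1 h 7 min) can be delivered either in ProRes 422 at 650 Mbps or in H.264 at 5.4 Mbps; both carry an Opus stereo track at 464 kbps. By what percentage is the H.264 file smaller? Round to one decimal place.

1 h 7 min = 67 min = 4020 s
Audio: 464 kbps = 0.464 Mbps.
ProRes 422: 650.464 Mbps × 4020 s = 2614865.3 Mb = 326.858 GB.
H.264: 5.864 Mbps × 4020 s = 23573.3 Mb = 2.947 GB.
Reduction: (1 − 2.947/326.858) × 100 = 99.10%.

99.1%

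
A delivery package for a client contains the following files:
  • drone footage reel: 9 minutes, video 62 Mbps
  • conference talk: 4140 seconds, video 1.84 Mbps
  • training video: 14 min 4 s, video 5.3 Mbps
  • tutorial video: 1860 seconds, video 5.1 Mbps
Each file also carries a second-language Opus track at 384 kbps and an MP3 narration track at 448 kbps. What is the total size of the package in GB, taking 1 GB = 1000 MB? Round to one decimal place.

Audio total: 384 + 448 = 832 kbps = 0.832 Mbps.
drone footage reel: 62.832 Mbps × 540 s = 33929.3 Mb
conference talk: 2.672 Mbps × 4140 s = 11062.1 Mb
training video: 6.132 Mbps × 844 s = 5175.4 Mb
tutorial video: 5.932 Mbps × 1860 s = 11033.5 Mb
Total: 61200.3 Mb = 7650.0 MB.
= 7.650 GB.

7.7 GB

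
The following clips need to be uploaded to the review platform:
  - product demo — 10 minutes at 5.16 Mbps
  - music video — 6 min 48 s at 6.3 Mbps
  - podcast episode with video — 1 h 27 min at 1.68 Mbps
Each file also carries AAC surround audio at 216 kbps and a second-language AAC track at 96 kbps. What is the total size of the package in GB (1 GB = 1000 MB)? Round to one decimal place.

Audio total: 216 + 96 = 312 kbps = 0.312 Mbps.
product demo: 5.472 Mbps × 600 s = 3283.2 Mb
music video: 6.612 Mbps × 408 s = 2697.7 Mb
podcast episode with video: 1.992 Mbps × 5220 s = 10398.2 Mb
Total: 16379.1 Mb = 2047.4 MB.
= 2.047 GB.

2.0 GB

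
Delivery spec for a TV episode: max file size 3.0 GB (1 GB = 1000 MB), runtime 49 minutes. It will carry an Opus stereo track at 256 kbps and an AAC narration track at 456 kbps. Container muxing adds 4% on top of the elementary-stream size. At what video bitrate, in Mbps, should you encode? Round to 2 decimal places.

7.14 Mbps

Budget: 3.0 GB = 24000.0 Mb.
Stream payload after overhead: 24000.0 / 1.04 = 23076.9 Mb.
49 min = 2940 s
Total bitrate budget: 23076.9 Mb / 2940 s = 7.849 Mbps.
Audio total: 256 + 456 = 712 kbps = 0.712 Mbps.
Video: 7.849 − 0.712 = 7.137 Mbps.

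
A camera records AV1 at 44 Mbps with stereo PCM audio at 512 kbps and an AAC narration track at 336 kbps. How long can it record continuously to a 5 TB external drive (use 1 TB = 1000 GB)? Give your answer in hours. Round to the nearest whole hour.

248 hours

Audio total: 512 + 336 = 848 kbps = 0.848 Mbps.
Total bitrate: 44 + 0.848 = 44.848 Mbps.
Capacity: 5 TB = 40,000,000 Mb.
Recording time: 40,000,000 / 44.848 = 891,902 s ≈ 248 hours.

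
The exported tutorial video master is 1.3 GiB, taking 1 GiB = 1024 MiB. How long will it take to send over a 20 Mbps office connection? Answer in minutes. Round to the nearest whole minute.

File: 1.3 GiB = 11166.9 Mb.
At 20 Mbps: 11166.9 / 20 = 558.3 s ≈ 9.31 minutes.

9 minutes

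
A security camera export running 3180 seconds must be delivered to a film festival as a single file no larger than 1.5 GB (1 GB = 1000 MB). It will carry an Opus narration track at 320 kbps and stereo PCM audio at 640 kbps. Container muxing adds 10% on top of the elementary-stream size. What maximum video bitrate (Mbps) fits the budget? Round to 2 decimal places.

2.47 Mbps

Budget: 1.5 GB = 12000.0 Mb.
Stream payload after overhead: 12000.0 / 1.10 = 10909.1 Mb.
Total bitrate budget: 10909.1 Mb / 3180 s = 3.431 Mbps.
Audio total: 320 + 640 = 960 kbps = 0.960 Mbps.
Video: 3.431 − 0.960 = 2.471 Mbps.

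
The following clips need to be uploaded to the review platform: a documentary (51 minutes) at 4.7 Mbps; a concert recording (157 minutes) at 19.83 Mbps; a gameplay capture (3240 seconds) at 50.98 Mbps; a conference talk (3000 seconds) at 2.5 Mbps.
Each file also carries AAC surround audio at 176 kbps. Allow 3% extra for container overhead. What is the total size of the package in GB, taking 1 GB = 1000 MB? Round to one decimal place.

Audio: 176 kbps = 0.176 Mbps.
documentary: 4.876 Mbps × 3060 s × 1.03 = 15368.2 Mb
concert recording: 20.006 Mbps × 9420 s × 1.03 = 194110.2 Mb
gameplay capture: 51.156 Mbps × 3240 s × 1.03 = 170717.8 Mb
conference talk: 2.676 Mbps × 3000 s × 1.03 = 8268.8 Mb
Total: 388465.0 Mb = 48558.1 MB.
= 48.56 GB.

48.6 GB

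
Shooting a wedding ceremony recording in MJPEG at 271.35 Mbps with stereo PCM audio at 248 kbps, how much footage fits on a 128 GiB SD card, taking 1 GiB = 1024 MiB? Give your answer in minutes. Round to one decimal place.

67.5 minutes

Audio: 248 kbps = 0.248 Mbps.
Total bitrate: 271.35 + 0.248 = 271.598 Mbps.
Capacity: 128 GiB = 1,099,512 Mb.
Recording time: 1,099,512 / 271.598 = 4,048 s ≈ 67.5 minutes.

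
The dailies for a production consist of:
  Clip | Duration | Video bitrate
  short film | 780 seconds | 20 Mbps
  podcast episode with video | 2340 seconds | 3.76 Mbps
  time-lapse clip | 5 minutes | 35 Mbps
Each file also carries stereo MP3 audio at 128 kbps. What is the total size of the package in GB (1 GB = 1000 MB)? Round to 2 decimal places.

Audio: 128 kbps = 0.128 Mbps.
short film: 20.128 Mbps × 780 s = 15699.8 Mb
podcast episode with video: 3.888 Mbps × 2340 s = 9097.9 Mb
time-lapse clip: 35.128 Mbps × 300 s = 10538.4 Mb
Total: 35336.2 Mb = 4417.0 MB.
= 4.417 GB.

4.42 GB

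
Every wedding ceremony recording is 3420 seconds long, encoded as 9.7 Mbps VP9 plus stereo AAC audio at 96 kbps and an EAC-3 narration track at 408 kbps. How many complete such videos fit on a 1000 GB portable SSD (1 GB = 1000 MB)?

Audio total: 96 + 408 = 504 kbps = 0.504 Mbps.
Total bitrate: 10.204 Mbps.
Per item: 10.204 Mbps × 3420 s = 34,898 Mb = 4,362 MB.
Capacity: 1000 GB = 8,000,000 Mb; 229.24 items → 229 complete.

229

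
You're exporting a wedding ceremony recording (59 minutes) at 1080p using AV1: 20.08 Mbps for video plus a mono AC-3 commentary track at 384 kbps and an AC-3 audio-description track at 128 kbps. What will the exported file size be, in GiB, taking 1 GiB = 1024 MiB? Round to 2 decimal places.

8.49 GiB

59 min = 3540 s
Audio total: 384 + 128 = 512 kbps = 0.512 Mbps.
Total bitrate: 20.08 + 0.512 = 20.592 Mbps.
Stream data: 20.592 Mbps × 3540 s = 72895.7 Mb.
72,896 Mb = 9,111,960,000 bytes ÷ 1,073,741,824 = 8.486 GiB.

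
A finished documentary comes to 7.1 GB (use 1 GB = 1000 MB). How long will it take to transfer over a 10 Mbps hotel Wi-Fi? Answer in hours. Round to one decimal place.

1.6 hours

File: 7.1 GB = 56800.0 Mb.
At 10 Mbps: 56800.0 / 10 = 5680.0 s ≈ 1.58 hours.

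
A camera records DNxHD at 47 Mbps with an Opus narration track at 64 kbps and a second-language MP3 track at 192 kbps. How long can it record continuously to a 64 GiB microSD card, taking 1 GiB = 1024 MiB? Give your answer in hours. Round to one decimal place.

3.2 hours

Audio total: 64 + 192 = 256 kbps = 0.256 Mbps.
Total bitrate: 47 + 0.256 = 47.256 Mbps.
Capacity: 64 GiB = 549,756 Mb.
Recording time: 549,756 / 47.256 = 11,634 s ≈ 3.23 hours.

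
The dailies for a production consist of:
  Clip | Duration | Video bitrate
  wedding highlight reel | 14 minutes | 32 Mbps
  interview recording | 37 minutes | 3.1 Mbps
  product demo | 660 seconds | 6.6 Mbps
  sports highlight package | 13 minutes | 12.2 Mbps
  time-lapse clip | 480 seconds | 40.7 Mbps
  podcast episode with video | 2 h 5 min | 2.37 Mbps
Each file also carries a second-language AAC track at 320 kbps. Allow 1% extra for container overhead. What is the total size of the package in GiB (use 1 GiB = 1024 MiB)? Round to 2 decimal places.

Audio: 320 kbps = 0.320 Mbps.
wedding highlight reel: 32.320 Mbps × 840 s × 1.01 = 27420.3 Mb
interview recording: 3.420 Mbps × 2220 s × 1.01 = 7668.3 Mb
product demo: 6.920 Mbps × 660 s × 1.01 = 4612.9 Mb
sports highlight package: 12.520 Mbps × 780 s × 1.01 = 9863.3 Mb
time-lapse clip: 41.020 Mbps × 480 s × 1.01 = 19886.5 Mb
podcast episode with video: 2.690 Mbps × 7500 s × 1.01 = 20376.8 Mb
Total: 89828.0 Mb = 11228.5 MB.
= 10.46 GiB.

10.46 GiB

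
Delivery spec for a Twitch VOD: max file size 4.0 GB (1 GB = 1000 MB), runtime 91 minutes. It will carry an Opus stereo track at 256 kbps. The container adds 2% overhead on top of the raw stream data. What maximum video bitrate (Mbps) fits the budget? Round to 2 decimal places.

Budget: 4.0 GB = 32000.0 Mb.
Stream payload after overhead: 32000.0 / 1.02 = 31372.5 Mb.
91 min = 5460 s
Total bitrate budget: 31372.5 Mb / 5460 s = 5.746 Mbps.
Audio: 256 kbps = 0.256 Mbps.
Video: 5.746 − 0.256 = 5.490 Mbps.

5.49 Mbps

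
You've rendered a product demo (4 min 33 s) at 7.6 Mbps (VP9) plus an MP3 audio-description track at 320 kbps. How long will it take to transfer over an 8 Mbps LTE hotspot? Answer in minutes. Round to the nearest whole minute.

4 min 33 s = 273 s
Audio: 320 kbps = 0.320 Mbps.
Total bitrate: 7.920 Mbps.
File: 7.920 Mbps × 273 s = 2162.2 Mb.
At 8 Mbps: 2162.2 / 8 = 270.3 s ≈ 4.5 minutes.

5 minutes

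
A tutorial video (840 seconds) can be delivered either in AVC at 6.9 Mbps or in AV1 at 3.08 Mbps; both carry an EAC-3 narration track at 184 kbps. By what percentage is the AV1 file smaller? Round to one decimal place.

Audio: 184 kbps = 0.184 Mbps.
AVC: 7.084 Mbps × 840 s = 5950.6 Mb = 0.693 GiB.
AV1: 3.264 Mbps × 840 s = 2741.8 Mb = 0.319 GiB.
Reduction: (1 − 0.319/0.693) × 100 = 53.92%.

53.9%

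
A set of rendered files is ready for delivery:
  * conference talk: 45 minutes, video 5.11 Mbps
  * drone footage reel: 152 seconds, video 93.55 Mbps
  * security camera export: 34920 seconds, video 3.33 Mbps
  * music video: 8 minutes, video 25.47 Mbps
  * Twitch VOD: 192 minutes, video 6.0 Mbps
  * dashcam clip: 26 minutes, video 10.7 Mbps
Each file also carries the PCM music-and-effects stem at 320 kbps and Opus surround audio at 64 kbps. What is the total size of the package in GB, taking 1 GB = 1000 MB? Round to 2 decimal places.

32.76 GB

Audio total: 320 + 64 = 384 kbps = 0.384 Mbps.
conference talk: 5.494 Mbps × 2700 s = 14833.8 Mb
drone footage reel: 93.934 Mbps × 152 s = 14278.0 Mb
security camera export: 3.714 Mbps × 34920 s = 129692.9 Mb
music video: 25.854 Mbps × 480 s = 12409.9 Mb
Twitch VOD: 6.384 Mbps × 11520 s = 73543.7 Mb
dashcam clip: 11.084 Mbps × 1560 s = 17291.0 Mb
Total: 262049.3 Mb = 32756.2 MB.
= 32.76 GB.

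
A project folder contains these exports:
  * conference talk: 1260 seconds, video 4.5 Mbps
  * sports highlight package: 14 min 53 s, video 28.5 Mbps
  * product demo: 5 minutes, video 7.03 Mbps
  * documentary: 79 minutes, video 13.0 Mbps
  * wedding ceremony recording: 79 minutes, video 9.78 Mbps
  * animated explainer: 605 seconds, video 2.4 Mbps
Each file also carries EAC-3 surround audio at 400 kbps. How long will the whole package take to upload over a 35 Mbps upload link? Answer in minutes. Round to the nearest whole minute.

70 minutes

Audio: 400 kbps = 0.400 Mbps.
conference talk: 4.900 Mbps × 1260 s = 6174.0 Mb
sports highlight package: 28.900 Mbps × 893 s = 25807.7 Mb
product demo: 7.430 Mbps × 300 s = 2229.0 Mb
documentary: 13.400 Mbps × 4740 s = 63516.0 Mb
wedding ceremony recording: 10.180 Mbps × 4740 s = 48253.2 Mb
animated explainer: 2.800 Mbps × 605 s = 1694.0 Mb
Total: 147673.9 Mb = 18459.2 MB.
At 35 Mbps: 147673.9 / 35 = 4219 s ≈ 70.3 minutes.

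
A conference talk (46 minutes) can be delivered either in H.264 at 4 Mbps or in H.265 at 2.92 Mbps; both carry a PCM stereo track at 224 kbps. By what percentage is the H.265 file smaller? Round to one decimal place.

25.6%

46 min = 2760 s
Audio: 224 kbps = 0.224 Mbps.
H.264: 4.224 Mbps × 2760 s = 11658.2 Mb = 1.457 GB.
H.265: 3.144 Mbps × 2760 s = 8677.4 Mb = 1.085 GB.
Reduction: (1 − 1.085/1.457) × 100 = 25.57%.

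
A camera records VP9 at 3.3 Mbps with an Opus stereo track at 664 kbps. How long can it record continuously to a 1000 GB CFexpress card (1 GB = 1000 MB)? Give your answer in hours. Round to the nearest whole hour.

Audio: 664 kbps = 0.664 Mbps.
Total bitrate: 3.3 + 0.664 = 3.964 Mbps.
Capacity: 1000 GB = 8,000,000 Mb.
Recording time: 8,000,000 / 3.964 = 2,018,163 s ≈ 561 hours.

561 hours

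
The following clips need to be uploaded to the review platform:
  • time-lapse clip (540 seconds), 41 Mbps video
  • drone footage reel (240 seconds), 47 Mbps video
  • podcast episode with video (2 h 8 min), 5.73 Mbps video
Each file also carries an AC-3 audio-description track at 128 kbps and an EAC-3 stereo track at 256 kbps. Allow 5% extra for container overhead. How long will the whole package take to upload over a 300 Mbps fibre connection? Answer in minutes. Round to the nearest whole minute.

Audio total: 128 + 256 = 384 kbps = 0.384 Mbps.
time-lapse clip: 41.384 Mbps × 540 s × 1.05 = 23464.7 Mb
drone footage reel: 47.384 Mbps × 240 s × 1.05 = 11940.8 Mb
podcast episode with video: 6.114 Mbps × 7680 s × 1.05 = 49303.3 Mb
Total: 84708.8 Mb = 10588.6 MB.
At 300 Mbps: 84708.8 / 300 = 282 s ≈ 4.71 minutes.

5 minutes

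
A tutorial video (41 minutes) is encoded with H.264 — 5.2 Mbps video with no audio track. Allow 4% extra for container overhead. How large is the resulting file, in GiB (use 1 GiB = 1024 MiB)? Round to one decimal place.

1.5 GiB

41 min = 2460 s
Total bitrate: 5.2 Mbps.
Stream data: 5.200 Mbps × 2460 s = 12792.0 Mb.
With 4% container overhead: ×1.04.
13,304 Mb = 1,662,960,000 bytes ÷ 1,073,741,824 = 1.549 GiB.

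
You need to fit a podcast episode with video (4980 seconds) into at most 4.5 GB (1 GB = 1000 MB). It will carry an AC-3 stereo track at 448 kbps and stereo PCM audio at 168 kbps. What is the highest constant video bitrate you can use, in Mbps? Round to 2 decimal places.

Budget: 4.5 GB = 36000.0 Mb.
Total bitrate budget: 36000.0 Mb / 4980 s = 7.229 Mbps.
Audio total: 448 + 168 = 616 kbps = 0.616 Mbps.
Video: 7.229 − 0.616 = 6.613 Mbps.

6.61 Mbps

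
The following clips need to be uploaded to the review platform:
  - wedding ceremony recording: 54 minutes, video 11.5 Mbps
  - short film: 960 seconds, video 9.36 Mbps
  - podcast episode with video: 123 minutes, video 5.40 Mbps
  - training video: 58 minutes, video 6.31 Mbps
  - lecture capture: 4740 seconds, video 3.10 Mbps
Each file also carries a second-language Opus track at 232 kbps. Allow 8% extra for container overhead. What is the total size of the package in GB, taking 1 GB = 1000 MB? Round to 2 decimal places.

17.19 GB

Audio: 232 kbps = 0.232 Mbps.
wedding ceremony recording: 11.732 Mbps × 3240 s × 1.08 = 41052.6 Mb
short film: 9.592 Mbps × 960 s × 1.08 = 9945.0 Mb
podcast episode with video: 5.632 Mbps × 7380 s × 1.08 = 44889.3 Mb
training video: 6.542 Mbps × 3480 s × 1.08 = 24587.5 Mb
lecture capture: 3.332 Mbps × 4740 s × 1.08 = 17057.2 Mb
Total: 137531.5 Mb = 17191.4 MB.
= 17.19 GB.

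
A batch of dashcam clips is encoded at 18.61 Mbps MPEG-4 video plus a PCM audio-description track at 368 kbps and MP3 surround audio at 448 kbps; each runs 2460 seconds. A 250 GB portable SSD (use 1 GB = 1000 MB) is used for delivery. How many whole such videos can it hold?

41

Audio total: 368 + 448 = 816 kbps = 0.816 Mbps.
Total bitrate: 19.426 Mbps.
Per item: 19.426 Mbps × 2460 s = 47,788 Mb = 5,973 MB.
Capacity: 250 GB = 2,000,000 Mb; 41.85 items → 41 complete.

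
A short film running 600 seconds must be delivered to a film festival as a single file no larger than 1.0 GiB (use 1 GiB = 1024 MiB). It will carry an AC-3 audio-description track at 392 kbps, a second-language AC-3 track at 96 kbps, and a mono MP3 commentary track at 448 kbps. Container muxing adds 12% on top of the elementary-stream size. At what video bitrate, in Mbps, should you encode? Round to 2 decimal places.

11.85 Mbps

Budget: 1.0 GiB = 8589.9 Mb.
Stream payload after overhead: 8589.9 / 1.12 = 7669.6 Mb.
Total bitrate budget: 7669.6 Mb / 600 s = 12.783 Mbps.
Audio total: 392 + 96 + 448 = 936 kbps = 0.936 Mbps.
Video: 12.783 − 0.936 = 11.847 Mbps.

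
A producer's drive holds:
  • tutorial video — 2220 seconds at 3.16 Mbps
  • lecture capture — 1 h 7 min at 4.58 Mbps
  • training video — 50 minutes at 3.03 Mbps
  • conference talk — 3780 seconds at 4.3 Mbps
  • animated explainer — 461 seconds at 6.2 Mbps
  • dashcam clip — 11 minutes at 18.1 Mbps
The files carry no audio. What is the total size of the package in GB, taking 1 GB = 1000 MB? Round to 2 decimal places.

8.20 GB

tutorial video: 3.160 Mbps × 2220 s = 7015.2 Mb
lecture capture: 4.580 Mbps × 4020 s = 18411.6 Mb
training video: 3.030 Mbps × 3000 s = 9090.0 Mb
conference talk: 4.300 Mbps × 3780 s = 16254.0 Mb
animated explainer: 6.200 Mbps × 461 s = 2858.2 Mb
dashcam clip: 18.100 Mbps × 660 s = 11946.0 Mb
Total: 65575.0 Mb = 8196.9 MB.
= 8.197 GB.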